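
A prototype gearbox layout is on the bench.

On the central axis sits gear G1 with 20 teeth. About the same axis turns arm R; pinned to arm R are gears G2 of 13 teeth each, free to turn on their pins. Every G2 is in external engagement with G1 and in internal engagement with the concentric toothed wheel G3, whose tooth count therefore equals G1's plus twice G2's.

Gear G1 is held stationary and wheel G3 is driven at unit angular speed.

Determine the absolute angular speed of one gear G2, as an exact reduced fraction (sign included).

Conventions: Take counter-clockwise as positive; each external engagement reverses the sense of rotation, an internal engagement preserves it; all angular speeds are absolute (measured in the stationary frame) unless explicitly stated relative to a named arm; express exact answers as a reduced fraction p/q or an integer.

topology: planetary set — G1 20T / G2 13T / G3 46T, arm = carrier (Willis)
ring teeth: 20 + 2·13 = 46
20(ω_sun−ω_arm) = −46(ω_ring−ω_arm),  ω_sun = 0, ω_ring = 1
20(0−ω_arm) = −46(1−ω_arm)  ⇒  66·ω_arm = 46  ⇒  ω_arm = 23/33
sun–planet mesh: 20·(0−23/33) = −13·(ω_p−ω_arm)  ⇒  ω_p−ω_arm = 460/429
ω_p = 23/33 + 460/429 = 23/13
exact speed ratio = 23/13

23/13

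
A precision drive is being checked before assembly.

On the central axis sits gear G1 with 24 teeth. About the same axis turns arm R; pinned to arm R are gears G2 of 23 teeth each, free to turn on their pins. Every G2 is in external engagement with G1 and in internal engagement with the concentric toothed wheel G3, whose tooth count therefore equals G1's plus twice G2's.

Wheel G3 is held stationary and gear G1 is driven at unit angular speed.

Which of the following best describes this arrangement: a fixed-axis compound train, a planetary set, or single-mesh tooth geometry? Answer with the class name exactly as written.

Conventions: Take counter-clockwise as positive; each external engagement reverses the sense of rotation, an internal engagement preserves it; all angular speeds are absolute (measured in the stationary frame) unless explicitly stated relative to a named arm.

planetary set

topology: planetary set — G1 24T / G2 23T / G3 70T, arm = carrier (Willis)
classification: planetary set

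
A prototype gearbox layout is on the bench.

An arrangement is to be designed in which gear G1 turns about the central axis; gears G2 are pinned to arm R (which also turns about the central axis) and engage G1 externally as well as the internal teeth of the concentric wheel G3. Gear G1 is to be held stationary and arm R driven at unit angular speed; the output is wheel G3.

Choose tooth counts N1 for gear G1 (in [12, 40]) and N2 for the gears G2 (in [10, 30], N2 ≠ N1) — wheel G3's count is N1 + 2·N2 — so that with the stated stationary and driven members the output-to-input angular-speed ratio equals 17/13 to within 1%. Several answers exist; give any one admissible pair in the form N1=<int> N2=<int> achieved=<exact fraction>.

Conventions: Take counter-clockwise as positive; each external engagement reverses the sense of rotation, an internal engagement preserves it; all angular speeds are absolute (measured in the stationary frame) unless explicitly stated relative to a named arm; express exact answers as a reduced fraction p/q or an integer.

class = planetary set [ratio 17/13 wanted; Willis about the carrier]
Willis with ω_sun = 0: ω_ring/ω_arm = (N1+N3)/N3; set equal to 17/13  ⇒  N3/N1 = 1/(17/13 − 1) = 13/4
N3 = N1 + 2·N2  ⇒  N2/N1 = (N3/N1 − 1)/2 = (13/4 − 1)/2 = 9/8
smallest multiple with N1 ≥ 12 and N2 ≥ 10: k = 2  ⇒  N1 = 2·8 = 16, N2 = 2·9 = 18 (N1 ≤ 40, N2 ≤ 30, N2 ≠ N1 ✓), N3 = 16 + 2·18 = 52
check: (N1+N3)/N3 with N1 = 16, N3 = 52 gives 17/13; |achieved − target| = 0 ≤ 17/1300 ✓

N1=16 N2=18 achieved=17/13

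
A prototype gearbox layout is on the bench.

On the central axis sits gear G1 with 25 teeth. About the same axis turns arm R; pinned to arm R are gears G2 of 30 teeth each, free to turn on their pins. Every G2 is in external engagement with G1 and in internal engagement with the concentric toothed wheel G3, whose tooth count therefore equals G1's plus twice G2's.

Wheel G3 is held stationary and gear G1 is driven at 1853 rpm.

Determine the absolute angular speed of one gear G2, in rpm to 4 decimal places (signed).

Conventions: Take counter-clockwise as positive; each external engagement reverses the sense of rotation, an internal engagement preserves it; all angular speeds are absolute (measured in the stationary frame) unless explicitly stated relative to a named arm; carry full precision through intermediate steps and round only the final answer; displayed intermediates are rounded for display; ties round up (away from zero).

-772.0833 rpm

class = planetary set [G3 = 25+2·30 = 85; Willis about the carrier]
normalise by the input: solve with ω_sun = 1, then scale by 1853 rpm
ring teeth: 25 + 2·30 = 85
25(ω_sun−ω_arm) = −85(ω_ring−ω_arm),  ω_ring = 0, ω_sun = 1
25(1−ω_arm) = −85(0−ω_arm)  ⇒  110·ω_arm = 25  ⇒  ω_arm = 5/22
sun–planet mesh: 25·(1−5/22) = −30·(ω_p−ω_arm)  ⇒  ω_p−ω_arm = -85/132
ω_p = 5/22 − 85/132 = -5/12
scale: ω_p = -5/12 × 1853 rpm = -772.0833 rpm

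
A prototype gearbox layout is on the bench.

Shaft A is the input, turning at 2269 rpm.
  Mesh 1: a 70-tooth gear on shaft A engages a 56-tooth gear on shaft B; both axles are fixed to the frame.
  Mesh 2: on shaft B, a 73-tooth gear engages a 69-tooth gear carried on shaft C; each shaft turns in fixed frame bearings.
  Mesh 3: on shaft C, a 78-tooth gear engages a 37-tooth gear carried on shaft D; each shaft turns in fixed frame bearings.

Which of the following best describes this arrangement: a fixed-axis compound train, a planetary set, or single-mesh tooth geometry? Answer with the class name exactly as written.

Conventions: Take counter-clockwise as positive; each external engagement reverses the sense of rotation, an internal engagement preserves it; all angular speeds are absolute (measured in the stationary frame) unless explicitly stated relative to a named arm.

fixed-axis compound train

3-mesh fixed-axis compound train (all bearings frame-fixed)
classification: fixed-axis compound train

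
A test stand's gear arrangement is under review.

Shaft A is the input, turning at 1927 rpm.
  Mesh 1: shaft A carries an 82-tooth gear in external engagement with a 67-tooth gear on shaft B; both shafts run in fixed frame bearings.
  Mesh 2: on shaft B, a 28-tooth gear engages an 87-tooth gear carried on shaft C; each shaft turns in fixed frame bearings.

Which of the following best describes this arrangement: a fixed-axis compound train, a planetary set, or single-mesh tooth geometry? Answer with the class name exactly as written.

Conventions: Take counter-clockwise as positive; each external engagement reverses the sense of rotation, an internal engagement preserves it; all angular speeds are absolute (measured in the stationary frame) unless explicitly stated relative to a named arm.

class = fixed-axis compound train [2 meshes; 2 ratios multiply, 2 sense flips]
classification: fixed-axis compound train

fixed-axis compound train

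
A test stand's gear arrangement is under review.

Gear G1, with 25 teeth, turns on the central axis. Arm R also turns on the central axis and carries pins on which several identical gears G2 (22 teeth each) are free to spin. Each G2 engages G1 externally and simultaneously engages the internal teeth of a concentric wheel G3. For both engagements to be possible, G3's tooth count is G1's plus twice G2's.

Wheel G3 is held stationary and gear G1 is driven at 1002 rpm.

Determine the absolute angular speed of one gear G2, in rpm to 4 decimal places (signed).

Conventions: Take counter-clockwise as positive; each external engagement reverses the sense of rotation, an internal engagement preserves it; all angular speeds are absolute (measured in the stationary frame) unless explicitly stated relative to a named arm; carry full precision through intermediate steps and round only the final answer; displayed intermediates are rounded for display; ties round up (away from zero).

planetary set (25T centre, 22T on arm, 69T internal) — Willis relation
normalise by the input: solve with ω_sun = 1, then scale by 1002 rpm
ring teeth: 25 + 2·22 = 69
25(ω_sun−ω_arm) = −69(ω_ring−ω_arm),  ω_ring = 0, ω_sun = 1
25(1−ω_arm) = −69(0−ω_arm)  ⇒  94·ω_arm = 25  ⇒  ω_arm = 25/94
sun–planet mesh: 25·(1−25/94) = −22·(ω_p−ω_arm)  ⇒  ω_p−ω_arm = -1725/2068
ω_p = 25/94 − 1725/2068 = -25/44
scale: ω_p = -25/44 × 1002 rpm = -569.3182 rpm

-569.3182 rpm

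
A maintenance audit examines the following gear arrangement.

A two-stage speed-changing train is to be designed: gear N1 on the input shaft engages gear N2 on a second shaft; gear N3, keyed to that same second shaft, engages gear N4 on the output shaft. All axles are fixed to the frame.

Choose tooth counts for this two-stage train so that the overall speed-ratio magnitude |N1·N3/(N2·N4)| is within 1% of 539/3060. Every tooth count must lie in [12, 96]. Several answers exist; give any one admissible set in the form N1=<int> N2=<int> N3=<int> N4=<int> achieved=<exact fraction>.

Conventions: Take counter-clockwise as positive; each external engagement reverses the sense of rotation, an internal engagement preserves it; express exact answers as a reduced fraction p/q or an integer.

N1=14 N2=68 N3=77 N4=90 achieved=539/3060

2-stage fixed-axis compound train for ratio 539/3060
target = 539/3060 in lowest terms: an exact hit needs N1·N3 = k·539 and N2·N4 = k·3060 for one integer k, every count in [12, 96]; additionally prefer no 1:1 stage (N1 ≠ N2, N3 ≠ N4)
k = 1: no 1:1-free in-range split of k·539 and k·3060 into factor pairs; take k = 2
k = 2: N1·N3 = 1078 = 14·77, N2·N4 = 6120 = 68·90
achieved = 14·77/(68·90) = 539/3060; |achieved − target| = 0 ≤ 539/306000 ✓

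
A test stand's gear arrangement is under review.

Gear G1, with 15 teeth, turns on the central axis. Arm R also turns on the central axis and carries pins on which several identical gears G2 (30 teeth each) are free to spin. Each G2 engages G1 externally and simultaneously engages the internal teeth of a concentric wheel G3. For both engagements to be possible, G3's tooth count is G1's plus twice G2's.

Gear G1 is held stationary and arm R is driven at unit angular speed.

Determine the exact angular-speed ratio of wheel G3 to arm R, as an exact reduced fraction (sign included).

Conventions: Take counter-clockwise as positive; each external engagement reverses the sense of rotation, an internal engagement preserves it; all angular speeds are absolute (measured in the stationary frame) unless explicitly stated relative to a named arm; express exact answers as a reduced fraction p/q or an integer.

topology: planetary set — G1 15T / G2 30T / G3 75T, arm = carrier (Willis)
ring teeth: 15 + 2·30 = 75
15(ω_sun−ω_arm) = −75(ω_ring−ω_arm),  ω_sun = 0, ω_arm = 1
ω_ring = 1 − (15/75)(0−1) = 6/5
ω_out/ω_in = 6/5

6/5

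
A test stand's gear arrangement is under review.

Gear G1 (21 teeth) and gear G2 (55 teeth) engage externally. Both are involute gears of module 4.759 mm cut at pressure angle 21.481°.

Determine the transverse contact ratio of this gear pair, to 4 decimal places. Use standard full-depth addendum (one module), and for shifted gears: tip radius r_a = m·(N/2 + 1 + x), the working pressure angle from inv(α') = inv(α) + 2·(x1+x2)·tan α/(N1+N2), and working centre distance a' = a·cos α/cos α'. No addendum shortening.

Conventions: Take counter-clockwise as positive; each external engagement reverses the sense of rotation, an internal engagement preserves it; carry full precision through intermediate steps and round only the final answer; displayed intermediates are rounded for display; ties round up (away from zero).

1.6064

topology: single-mesh involute geometry — m = 4.759, 21T/55T pair
base radii: r_b1 = 46.498571, r_b2 = 121.781972
tip radii: r_a1 = 54.728500, r_a2 = 135.631500
no profile shift: α' = α, a' = a
action lengths: √(r_a1²−r_b1²) = 28.863326, √(r_a2²−r_b2²) = 59.708082
base pitch p_b = π·m·cos α = 13.912340
CR = (28.863326 + 59.708082 − 180.842000·sin 21.48100°)/13.912340 = 1.606372
contact ratio ≈ 1.6064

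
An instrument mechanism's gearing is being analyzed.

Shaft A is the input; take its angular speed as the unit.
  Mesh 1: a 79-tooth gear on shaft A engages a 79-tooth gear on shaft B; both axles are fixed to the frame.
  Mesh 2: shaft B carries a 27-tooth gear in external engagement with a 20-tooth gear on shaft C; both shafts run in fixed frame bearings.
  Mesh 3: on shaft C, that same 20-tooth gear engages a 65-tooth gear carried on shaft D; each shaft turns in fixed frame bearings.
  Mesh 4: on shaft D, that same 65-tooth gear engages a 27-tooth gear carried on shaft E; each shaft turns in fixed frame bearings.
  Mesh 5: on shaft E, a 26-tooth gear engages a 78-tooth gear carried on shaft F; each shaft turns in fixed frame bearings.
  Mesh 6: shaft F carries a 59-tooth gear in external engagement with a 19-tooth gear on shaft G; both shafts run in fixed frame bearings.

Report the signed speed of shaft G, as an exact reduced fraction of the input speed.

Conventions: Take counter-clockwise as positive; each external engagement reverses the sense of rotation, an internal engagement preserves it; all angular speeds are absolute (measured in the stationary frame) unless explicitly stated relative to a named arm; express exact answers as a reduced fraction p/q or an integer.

6-mesh fixed-axis compound train (all bearings frame-fixed)
mesh 1 [79T→79T]: |ω|/ω_in = 1×79/79 = 1, sense flips to −
mesh 2 [27T→20T]: |ω|/ω_in = 1×27/20 = 27/20, sense flips to +
mesh 3 [20T→65T]: |ω|/ω_in = (27/20)×20/65 = 27/65, sense flips to −
mesh 4 [65T→27T]: |ω|/ω_in = (27/65)×65/27 = 1, sense flips to +
mesh 5 [26T→78T]: |ω|/ω_in = 1×26/78 = 1/3, sense flips to −
mesh 6 [59T→19T]: |ω|/ω_in = (1/3)×59/19 = 59/57, sense flips to +
signed output speed (× input speed) = 59/57

59/57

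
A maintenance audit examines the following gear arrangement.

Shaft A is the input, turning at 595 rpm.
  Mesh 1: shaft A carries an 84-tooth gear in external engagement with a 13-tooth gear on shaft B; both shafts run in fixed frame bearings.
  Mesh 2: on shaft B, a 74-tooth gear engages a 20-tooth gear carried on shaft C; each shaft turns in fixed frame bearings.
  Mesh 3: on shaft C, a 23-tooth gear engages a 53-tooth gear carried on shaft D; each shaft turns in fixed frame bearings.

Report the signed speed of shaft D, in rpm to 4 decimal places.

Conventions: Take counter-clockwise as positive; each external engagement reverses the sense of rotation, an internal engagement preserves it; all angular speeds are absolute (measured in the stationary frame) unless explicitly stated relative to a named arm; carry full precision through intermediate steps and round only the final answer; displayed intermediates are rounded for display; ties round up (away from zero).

topology: fixed-axis compound train — 3 meshes, A→D
mesh 1 [84T→13T]: ω = 595.0000×84/13 = 3844.6154 rpm, sense flips to −
mesh 2 [74T→20T]: ω = 3844.6154×74/20 = 14225.0769 rpm, sense flips to +
mesh 3 [23T→53T]: ω = 14225.0769×23/53 = 6173.1466 rpm, sense flips to −
signed output speed = -6173.1466 rpm

-6173.1466 rpm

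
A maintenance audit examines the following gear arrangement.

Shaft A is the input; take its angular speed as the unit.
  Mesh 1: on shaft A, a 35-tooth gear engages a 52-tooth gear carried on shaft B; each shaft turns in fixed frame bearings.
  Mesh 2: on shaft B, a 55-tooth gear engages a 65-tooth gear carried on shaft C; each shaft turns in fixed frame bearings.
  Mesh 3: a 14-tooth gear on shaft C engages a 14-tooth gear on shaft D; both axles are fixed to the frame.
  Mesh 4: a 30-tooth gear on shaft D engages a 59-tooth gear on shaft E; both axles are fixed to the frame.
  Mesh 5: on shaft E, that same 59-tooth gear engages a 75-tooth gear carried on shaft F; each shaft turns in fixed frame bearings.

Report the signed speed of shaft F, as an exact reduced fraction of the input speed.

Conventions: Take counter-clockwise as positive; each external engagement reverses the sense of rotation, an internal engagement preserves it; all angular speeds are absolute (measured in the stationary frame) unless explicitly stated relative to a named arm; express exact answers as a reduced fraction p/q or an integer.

5-mesh fixed-axis compound train (all bearings frame-fixed)
mesh 1 [35T→52T]: |ω|/ω_in = 1×35/52 = 35/52, sense flips to −
mesh 2 [55T→65T]: |ω|/ω_in = (35/52)×55/65 = 385/676, sense flips to +
mesh 3 [14T→14T]: |ω|/ω_in = (385/676)×14/14 = 385/676, sense flips to −
mesh 4 [30T→59T]: |ω|/ω_in = (385/676)×30/59 = 5775/19942, sense flips to +
mesh 5 [59T→75T]: |ω|/ω_in = (5775/19942)×59/75 = 77/338, sense flips to −
signed output speed (× input speed) = -77/338

-77/338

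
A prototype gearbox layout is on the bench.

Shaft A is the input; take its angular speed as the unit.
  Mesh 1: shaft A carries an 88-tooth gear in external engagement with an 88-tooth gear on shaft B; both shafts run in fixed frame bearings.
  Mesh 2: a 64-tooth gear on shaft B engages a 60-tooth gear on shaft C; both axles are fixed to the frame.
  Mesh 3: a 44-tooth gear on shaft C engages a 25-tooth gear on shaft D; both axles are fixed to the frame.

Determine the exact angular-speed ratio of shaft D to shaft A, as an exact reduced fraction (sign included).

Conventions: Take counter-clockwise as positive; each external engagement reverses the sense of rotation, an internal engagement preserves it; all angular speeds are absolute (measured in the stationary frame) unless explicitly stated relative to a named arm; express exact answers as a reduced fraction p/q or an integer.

class = fixed-axis compound train [3 meshes; 3 ratios multiply, 3 sense flips]
mesh 1 [88T→88T]: running ratio 1, sense −
mesh 2 [64T→60T]: running ratio 16/15, sense +
mesh 3 [44T→25T]: running ratio 704/375, sense −
ω_out/ω_in = -704/375

-704/375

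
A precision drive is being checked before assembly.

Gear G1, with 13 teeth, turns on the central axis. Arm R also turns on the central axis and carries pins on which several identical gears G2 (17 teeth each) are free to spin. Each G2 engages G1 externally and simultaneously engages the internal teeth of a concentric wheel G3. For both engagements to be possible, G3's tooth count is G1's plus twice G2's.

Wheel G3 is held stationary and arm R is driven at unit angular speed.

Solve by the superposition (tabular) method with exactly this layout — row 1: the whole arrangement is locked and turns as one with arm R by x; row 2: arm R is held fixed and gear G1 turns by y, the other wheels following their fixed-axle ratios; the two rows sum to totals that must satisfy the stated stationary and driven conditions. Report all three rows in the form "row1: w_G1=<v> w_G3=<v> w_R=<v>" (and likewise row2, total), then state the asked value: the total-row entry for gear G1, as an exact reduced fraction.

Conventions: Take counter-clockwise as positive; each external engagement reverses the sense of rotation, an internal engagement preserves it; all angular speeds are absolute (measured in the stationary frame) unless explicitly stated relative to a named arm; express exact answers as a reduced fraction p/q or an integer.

topology: planetary set — G1 13T / G2 17T / G3 47T, arm = carrier (Willis)
row 1: whole set turns with the arm by x
row 2 (arm held, sun turns y): ω_ring = −(13/47)·y, ω_arm = 0
boundary: total ω_ring = x − (13/47)·y = 0 and total ω_arm = x = 1  ⇒  y = 47/13, x = 1
row 2 ring = −(13/47)·47/13 = -1
totals (row 1 + row 2): sun 1 + 47/13 = 60/13, ring 1 + (-1) = 0, arm 1 + 0 = 1
asked cell (total, sun) = 60/13

row1: w_G1=1 w_G3=1 w_R=1
row2: w_G1=47/13 w_G3=-1 w_R=0
total: w_G1=60/13 w_G3=0 w_R=1
asked value: 60/13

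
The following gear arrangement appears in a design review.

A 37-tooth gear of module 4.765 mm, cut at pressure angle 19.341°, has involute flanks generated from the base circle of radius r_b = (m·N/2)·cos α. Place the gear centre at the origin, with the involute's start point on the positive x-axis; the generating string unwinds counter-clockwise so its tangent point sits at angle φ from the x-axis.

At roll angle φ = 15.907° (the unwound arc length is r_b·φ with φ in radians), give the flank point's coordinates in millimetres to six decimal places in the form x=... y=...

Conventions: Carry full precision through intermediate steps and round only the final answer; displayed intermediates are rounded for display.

x=86.321623 y=0.588750

single-mesh involute tooth geometry (37T wheel at module 4.765)
pitch radius r_p = m·N/2 = 4.765·37/2 = 88.152500
base radius r_b = r_p·cos α = 88.152500·cos 19.341° = 83.177543
roll angle φ = 15.907° = 0.27762952 rad
x = r_b·(cos φ + φ·sin φ) = 86.321623
y = r_b·(sin φ − φ·cos φ) = 0.588750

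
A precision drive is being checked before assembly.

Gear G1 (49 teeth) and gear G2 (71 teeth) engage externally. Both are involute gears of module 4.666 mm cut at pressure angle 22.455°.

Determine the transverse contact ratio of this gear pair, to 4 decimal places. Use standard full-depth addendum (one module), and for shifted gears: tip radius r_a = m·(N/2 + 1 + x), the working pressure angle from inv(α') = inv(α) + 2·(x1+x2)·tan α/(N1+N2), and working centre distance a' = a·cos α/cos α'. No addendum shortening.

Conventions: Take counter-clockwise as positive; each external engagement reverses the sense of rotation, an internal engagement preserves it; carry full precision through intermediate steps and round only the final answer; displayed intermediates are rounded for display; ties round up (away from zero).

1.6557

recognized (one external pair, fixed centres): single-mesh tooth geometry, m = 4.666, N1 = 49, N2 = 71
base radii: r_b1 = 105.649463, r_b2 = 153.083916
tip radii: r_a1 = 118.983000, r_a2 = 170.309000
no profile shift: α' = α, a' = a
action lengths: √(r_a1²−r_b1²) = 54.727920, √(r_a2²−r_b2²) = 74.635583
base pitch p_b = π·m·cos α = 13.547248
CR = (54.727920 + 74.635583 − 279.960000·sin 22.45500°)/13.547248 = 1.655733
contact ratio ≈ 1.6557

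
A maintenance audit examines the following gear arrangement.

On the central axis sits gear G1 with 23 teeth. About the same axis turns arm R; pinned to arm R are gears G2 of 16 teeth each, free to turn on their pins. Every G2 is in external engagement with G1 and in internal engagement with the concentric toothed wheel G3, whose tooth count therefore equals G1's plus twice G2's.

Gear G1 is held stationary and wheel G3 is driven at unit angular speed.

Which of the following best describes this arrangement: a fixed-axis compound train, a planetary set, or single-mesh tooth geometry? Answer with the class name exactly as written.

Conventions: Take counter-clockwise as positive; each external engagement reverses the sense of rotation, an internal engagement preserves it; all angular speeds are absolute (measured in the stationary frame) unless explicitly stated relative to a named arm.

topology: planetary set — G1 23T / G2 16T / G3 55T, arm = carrier (Willis)
classification: planetary set

planetary set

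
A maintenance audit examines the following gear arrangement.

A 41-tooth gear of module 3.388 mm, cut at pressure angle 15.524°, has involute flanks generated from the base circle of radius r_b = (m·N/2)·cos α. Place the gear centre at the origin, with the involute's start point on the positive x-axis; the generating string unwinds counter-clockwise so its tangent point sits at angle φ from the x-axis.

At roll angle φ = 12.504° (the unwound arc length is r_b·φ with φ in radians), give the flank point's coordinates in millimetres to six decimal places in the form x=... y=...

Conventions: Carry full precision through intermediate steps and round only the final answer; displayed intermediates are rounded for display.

x=68.494887 y=0.230752

single-mesh involute tooth geometry (41T wheel at module 3.388)
pitch radius r_p = m·N/2 = 3.388·41/2 = 69.454000
base radius r_b = r_p·cos α = 69.454000·cos 15.524° = 66.920209
roll angle φ = 12.504° = 0.21823597 rad
x = r_b·(cos φ + φ·sin φ) = 68.494887
y = r_b·(sin φ − φ·cos φ) = 0.230752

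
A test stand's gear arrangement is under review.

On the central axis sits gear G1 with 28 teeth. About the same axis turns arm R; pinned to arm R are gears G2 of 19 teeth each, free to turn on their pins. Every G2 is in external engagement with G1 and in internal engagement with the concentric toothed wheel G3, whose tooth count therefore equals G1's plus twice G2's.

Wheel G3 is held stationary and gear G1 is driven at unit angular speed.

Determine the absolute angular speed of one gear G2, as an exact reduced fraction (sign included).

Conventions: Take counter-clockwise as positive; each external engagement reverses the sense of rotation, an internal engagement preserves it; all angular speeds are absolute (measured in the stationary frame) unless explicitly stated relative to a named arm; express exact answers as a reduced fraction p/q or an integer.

recognized (axles ride arm R): planetary set, 28/19/66 teeth
ring teeth: 28 + 2·19 = 66
28(ω_sun−ω_arm) = −66(ω_ring−ω_arm),  ω_ring = 0, ω_sun = 1
28(1−ω_arm) = −66(0−ω_arm)  ⇒  94·ω_arm = 28  ⇒  ω_arm = 14/47
sun–planet mesh: 28·(1−14/47) = −19·(ω_p−ω_arm)  ⇒  ω_p−ω_arm = -924/893
ω_p = 14/47 − 924/893 = -14/19
exact speed ratio = -14/19

-14/19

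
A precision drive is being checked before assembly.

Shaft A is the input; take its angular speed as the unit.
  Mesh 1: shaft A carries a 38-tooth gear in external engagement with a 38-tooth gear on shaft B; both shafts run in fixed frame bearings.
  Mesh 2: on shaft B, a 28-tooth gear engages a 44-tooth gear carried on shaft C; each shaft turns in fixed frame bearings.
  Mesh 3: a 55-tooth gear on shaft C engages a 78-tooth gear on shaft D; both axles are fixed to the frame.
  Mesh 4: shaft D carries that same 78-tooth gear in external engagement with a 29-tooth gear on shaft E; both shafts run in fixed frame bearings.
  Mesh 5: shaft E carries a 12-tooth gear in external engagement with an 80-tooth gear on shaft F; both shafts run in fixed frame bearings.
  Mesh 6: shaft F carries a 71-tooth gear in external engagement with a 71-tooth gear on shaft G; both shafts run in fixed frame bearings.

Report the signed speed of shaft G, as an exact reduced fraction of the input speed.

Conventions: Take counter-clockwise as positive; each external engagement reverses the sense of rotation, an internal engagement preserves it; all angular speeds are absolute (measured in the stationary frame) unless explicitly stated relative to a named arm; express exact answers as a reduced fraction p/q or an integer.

6-mesh fixed-axis compound train (all bearings frame-fixed)
mesh 1 [38T→38T]: |ω|/ω_in = 1×38/38 = 1, sense flips to −
mesh 2 [28T→44T]: |ω|/ω_in = 1×28/44 = 7/11, sense flips to +
mesh 3 [55T→78T]: |ω|/ω_in = (7/11)×55/78 = 35/78, sense flips to −
mesh 4 [78T→29T]: |ω|/ω_in = (35/78)×78/29 = 35/29, sense flips to +
mesh 5 [12T→80T]: |ω|/ω_in = (35/29)×12/80 = 21/116, sense flips to −
mesh 6 [71T→71T]: |ω|/ω_in = (21/116)×71/71 = 21/116, sense flips to +
signed output speed (× input speed) = 21/116

21/116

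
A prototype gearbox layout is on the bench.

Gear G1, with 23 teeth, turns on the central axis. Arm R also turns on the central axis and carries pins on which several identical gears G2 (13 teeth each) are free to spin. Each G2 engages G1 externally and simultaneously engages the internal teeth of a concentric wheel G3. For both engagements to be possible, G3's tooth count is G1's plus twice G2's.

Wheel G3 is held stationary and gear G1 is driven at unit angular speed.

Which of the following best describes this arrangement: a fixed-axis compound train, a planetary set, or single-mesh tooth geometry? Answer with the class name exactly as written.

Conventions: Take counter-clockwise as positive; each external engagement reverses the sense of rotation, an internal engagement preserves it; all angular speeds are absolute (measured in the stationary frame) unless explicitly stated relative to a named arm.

planetary set (23T centre, 13T on arm, 49T internal) — Willis relation
classification: planetary set

planetary set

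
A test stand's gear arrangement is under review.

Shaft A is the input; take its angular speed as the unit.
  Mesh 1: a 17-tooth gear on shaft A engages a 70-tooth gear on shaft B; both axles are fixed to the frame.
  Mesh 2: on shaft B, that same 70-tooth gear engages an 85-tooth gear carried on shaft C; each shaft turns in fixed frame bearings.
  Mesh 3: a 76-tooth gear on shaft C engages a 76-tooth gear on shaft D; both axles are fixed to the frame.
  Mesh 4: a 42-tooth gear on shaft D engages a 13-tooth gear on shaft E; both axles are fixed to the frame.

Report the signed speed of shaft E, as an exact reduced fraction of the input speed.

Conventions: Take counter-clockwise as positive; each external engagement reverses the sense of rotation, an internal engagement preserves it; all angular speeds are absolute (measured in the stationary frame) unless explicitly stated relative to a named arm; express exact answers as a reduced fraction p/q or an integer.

42/65

4-mesh fixed-axis compound train (all bearings frame-fixed)
mesh 1 [17T→70T]: |ω|/ω_in = 1×17/70 = 17/70, sense flips to −
mesh 2 [70T→85T]: |ω|/ω_in = (17/70)×70/85 = 1/5, sense flips to +
mesh 3 [76T→76T]: |ω|/ω_in = (1/5)×76/76 = 1/5, sense flips to −
mesh 4 [42T→13T]: |ω|/ω_in = (1/5)×42/13 = 42/65, sense flips to +
signed output speed (× input speed) = 42/65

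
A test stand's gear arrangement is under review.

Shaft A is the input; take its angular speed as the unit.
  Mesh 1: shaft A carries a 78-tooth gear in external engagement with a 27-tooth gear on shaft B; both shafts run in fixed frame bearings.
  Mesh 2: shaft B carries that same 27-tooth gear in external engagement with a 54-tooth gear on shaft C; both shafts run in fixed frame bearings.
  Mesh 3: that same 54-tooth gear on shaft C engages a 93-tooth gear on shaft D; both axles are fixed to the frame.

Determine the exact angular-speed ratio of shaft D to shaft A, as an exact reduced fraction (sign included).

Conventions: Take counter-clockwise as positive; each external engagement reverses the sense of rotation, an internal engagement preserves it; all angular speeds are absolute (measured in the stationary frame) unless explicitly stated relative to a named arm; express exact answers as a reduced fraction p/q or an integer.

-26/31

class = fixed-axis compound train [3 meshes; 3 ratios multiply, 3 sense flips]
mesh 1 [78T→27T]: running ratio 26/9, sense −
mesh 2 [27T→54T]: running ratio 13/9, sense +
mesh 3 [54T→93T]: running ratio 26/31, sense −
ω_out/ω_in = -26/31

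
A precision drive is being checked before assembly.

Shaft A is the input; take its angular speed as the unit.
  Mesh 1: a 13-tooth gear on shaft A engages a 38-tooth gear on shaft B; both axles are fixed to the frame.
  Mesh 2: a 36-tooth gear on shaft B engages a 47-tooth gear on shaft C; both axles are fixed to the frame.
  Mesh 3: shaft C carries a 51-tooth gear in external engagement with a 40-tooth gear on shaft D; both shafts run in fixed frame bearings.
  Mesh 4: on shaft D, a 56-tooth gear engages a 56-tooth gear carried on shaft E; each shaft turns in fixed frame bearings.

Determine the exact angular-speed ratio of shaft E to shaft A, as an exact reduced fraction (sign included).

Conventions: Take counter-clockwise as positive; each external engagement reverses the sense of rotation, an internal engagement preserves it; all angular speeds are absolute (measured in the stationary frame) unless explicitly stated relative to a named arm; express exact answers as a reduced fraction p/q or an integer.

class = fixed-axis compound train [4 meshes; 4 ratios multiply, 4 sense flips]
mesh 1 [13T→38T]: running ratio 13/38, sense −
mesh 2 [36T→47T]: running ratio 234/893, sense +
mesh 3 [51T→40T]: running ratio 5967/17860, sense −
mesh 4 [56T→56T]: running ratio 5967/17860, sense +
ω_out/ω_in = 5967/17860

5967/17860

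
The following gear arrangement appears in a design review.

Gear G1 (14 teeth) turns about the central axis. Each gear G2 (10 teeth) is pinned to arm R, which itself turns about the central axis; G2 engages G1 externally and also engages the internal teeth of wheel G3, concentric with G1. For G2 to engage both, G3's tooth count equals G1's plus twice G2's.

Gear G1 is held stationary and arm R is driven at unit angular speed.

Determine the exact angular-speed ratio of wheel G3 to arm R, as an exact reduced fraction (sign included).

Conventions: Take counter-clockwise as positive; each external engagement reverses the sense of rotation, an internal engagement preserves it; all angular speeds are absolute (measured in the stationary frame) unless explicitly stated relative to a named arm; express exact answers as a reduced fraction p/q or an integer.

24/17

planetary set (14T centre, 10T on arm, 34T internal) — Willis relation
ring teeth: 14 + 2·10 = 34
14(ω_sun−ω_arm) = −34(ω_ring−ω_arm),  ω_sun = 0, ω_arm = 1
ω_ring = 1 − (14/34)(0−1) = 24/17
ω_out/ω_in = 24/17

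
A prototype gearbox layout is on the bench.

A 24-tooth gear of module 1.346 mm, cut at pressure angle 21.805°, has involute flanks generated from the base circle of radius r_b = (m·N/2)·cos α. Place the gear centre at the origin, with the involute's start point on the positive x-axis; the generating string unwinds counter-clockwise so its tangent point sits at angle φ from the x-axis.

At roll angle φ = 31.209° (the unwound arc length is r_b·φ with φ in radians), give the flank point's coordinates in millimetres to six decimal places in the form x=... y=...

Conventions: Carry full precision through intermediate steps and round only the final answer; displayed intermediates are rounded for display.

x=17.058761 y=0.784145

class = single-mesh tooth geometry [base-circle involute, m = 1.346, 24T]
pitch radius r_p = m·N/2 = 1.346·24/2 = 16.152000
base radius r_b = r_p·cos α = 16.152000·cos 21.805° = 14.996380
roll angle φ = 31.209° = 0.54469981 rad
x = r_b·(cos φ + φ·sin φ) = 17.058761
y = r_b·(sin φ − φ·cos φ) = 0.784145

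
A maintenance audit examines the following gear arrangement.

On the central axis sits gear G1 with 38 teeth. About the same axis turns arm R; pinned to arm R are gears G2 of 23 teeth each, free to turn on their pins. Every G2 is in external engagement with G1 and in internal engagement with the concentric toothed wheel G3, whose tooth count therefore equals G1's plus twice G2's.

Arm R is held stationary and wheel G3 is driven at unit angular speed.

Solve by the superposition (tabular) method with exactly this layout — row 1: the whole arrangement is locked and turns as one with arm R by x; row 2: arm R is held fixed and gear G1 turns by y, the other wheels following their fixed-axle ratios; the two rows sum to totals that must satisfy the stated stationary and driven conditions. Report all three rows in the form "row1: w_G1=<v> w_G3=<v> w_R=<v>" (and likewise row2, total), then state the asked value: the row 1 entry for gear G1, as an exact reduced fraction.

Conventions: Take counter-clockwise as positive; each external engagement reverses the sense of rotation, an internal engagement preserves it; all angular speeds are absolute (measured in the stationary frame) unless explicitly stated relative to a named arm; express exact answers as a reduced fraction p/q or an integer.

topology: planetary set — G1 38T / G2 23T / G3 84T, arm = carrier (Willis)
row 1: whole set turns with the arm by x
row 2 (arm held, sun turns y): ω_ring = −(38/84)·y, ω_arm = 0
boundary: total ω_arm = x = 0 and total ω_ring = x − (38/84)·y = 1  ⇒  y = -42/19, x = 0
row 2 ring = −(38/84)·(-42/19) = 1
totals (row 1 + row 2): sun 0 + (-42/19) = -42/19, ring 0 + 1 = 1, arm 0 + 0 = 0
asked cell (row1, sun) = 0

row1: w_G1=0 w_G3=0 w_R=0
row2: w_G1=-42/19 w_G3=1 w_R=0
total: w_G1=-42/19 w_G3=1 w_R=0
asked value: 0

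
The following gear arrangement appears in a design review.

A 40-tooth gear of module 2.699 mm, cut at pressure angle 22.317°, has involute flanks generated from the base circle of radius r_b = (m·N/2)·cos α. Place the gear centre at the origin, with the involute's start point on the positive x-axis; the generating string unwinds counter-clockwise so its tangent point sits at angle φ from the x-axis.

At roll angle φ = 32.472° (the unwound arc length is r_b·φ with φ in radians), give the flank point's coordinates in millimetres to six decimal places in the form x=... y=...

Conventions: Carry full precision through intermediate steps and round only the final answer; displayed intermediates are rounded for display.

x=57.323946 y=2.933892

recognized (one wheel, involute flank): single-mesh tooth geometry, m = 2.699, N = 40
pitch radius r_p = m·N/2 = 2.699·40/2 = 53.980000
base radius r_b = r_p·cos α = 53.980000·cos 22.317° = 49.936741
roll angle φ = 32.472° = 0.56674331 rad
x = r_b·(cos φ + φ·sin φ) = 57.323946
y = r_b·(sin φ − φ·cos φ) = 2.933892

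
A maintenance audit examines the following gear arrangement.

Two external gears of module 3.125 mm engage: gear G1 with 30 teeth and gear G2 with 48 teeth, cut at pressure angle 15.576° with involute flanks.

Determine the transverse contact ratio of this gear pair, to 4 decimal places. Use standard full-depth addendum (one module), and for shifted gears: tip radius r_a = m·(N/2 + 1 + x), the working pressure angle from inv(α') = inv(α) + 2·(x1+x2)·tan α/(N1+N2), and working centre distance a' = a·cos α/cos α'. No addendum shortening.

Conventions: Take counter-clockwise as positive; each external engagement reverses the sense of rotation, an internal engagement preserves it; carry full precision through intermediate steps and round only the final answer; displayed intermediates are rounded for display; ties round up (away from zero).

single-mesh involute tooth geometry (30T engaging 48T at module 3.125)
base radii: r_b1 = 45.153522, r_b2 = 72.245635
tip radii: r_a1 = 50.000000, r_a2 = 78.125000
no profile shift: α' = α, a' = a
action lengths: √(r_a1²−r_b1²) = 21.474624, √(r_a2²−r_b2²) = 29.733549
base pitch p_b = π·m·cos α = 9.456931
CR = (21.474624 + 29.733549 − 121.875000·sin 15.57600°)/9.456931 = 1.954412
contact ratio ≈ 1.9544

1.9544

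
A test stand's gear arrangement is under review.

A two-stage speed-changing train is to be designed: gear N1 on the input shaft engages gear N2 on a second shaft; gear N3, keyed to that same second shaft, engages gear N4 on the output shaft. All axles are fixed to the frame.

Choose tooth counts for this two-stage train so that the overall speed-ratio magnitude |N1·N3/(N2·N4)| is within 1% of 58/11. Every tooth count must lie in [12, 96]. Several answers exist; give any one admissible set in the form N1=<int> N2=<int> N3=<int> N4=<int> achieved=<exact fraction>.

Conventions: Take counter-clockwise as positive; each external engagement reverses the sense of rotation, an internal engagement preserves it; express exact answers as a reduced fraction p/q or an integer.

design class (target 58/11): fixed-axis compound train
target = 58/11 in lowest terms: an exact hit needs N1·N3 = k·58 and N2·N4 = k·11 for one integer k, every count in [12, 96]; additionally prefer no 1:1 stage (N1 ≠ N2, N3 ≠ N4)
k = 1…23: no 1:1-free in-range split of k·58 and k·11 into factor pairs; take k = 24
k = 24: N1·N3 = 1392 = 16·87, N2·N4 = 264 = 12·22
achieved = 16·87/(12·22) = 58/11; |achieved − target| = 0 ≤ 29/550 ✓

N1=16 N2=12 N3=87 N4=22 achieved=58/11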